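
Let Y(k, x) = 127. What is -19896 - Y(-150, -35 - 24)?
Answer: -20023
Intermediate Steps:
-19896 - Y(-150, -35 - 24) = -19896 - 1*127 = -19896 - 127 = -20023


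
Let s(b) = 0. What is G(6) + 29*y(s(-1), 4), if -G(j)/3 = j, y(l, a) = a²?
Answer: 446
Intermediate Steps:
G(j) = -3*j
G(6) + 29*y(s(-1), 4) = -3*6 + 29*4² = -18 + 29*16 = -18 + 464 = 446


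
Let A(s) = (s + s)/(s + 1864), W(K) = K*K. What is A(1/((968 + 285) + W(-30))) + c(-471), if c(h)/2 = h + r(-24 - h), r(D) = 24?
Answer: -3587794540/4013193 ≈ -894.00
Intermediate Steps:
W(K) = K²
A(s) = 2*s/(1864 + s) (A(s) = (2*s)/(1864 + s) = 2*s/(1864 + s))
c(h) = 48 + 2*h (c(h) = 2*(h + 24) = 2*(24 + h) = 48 + 2*h)
A(1/((968 + 285) + W(-30))) + c(-471) = 2/(((968 + 285) + (-30)²)*(1864 + 1/((968 + 285) + (-30)²))) + (48 + 2*(-471)) = 2/((1253 + 900)*(1864 + 1/(1253 + 900))) + (48 - 942) = 2/(2153*(1864 + 1/2153)) - 894 = 2*(1/2153)/(1864 + 1/2153) - 894 = 2*(1/2153)/(4013193/2153) - 894 = 2*(1/2153)*(2153/4013193) - 894 = 2/4013193 - 894 = -3587794540/4013193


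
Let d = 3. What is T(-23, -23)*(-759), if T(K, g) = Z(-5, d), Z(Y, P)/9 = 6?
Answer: -40986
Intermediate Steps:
Z(Y, P) = 54 (Z(Y, P) = 9*6 = 54)
T(K, g) = 54
T(-23, -23)*(-759) = 54*(-759) = -40986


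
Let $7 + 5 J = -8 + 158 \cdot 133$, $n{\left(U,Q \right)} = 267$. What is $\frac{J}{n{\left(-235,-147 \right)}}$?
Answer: $\frac{20999}{1335} \approx 15.73$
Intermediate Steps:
$J = \frac{20999}{5}$ ($J = - \frac{7}{5} + \frac{-8 + 158 \cdot 133}{5} = - \frac{7}{5} + \frac{-8 + 21014}{5} = - \frac{7}{5} + \frac{1}{5} \cdot 21006 = - \frac{7}{5} + \frac{21006}{5} = \frac{20999}{5} \approx 4199.8$)
$\frac{J}{n{\left(-235,-147 \right)}} = \frac{20999}{5 \cdot 267} = \frac{20999}{5} \cdot \frac{1}{267} = \frac{20999}{1335}$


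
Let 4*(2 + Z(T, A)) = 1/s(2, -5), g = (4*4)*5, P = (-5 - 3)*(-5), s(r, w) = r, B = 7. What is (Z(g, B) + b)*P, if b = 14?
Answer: 485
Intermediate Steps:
P = 40 (P = -8*(-5) = 40)
g = 80 (g = 16*5 = 80)
Z(T, A) = -15/8 (Z(T, A) = -2 + (¼)/2 = -2 + (¼)*(½) = -2 + ⅛ = -15/8)
(Z(g, B) + b)*P = (-15/8 + 14)*40 = (97/8)*40 = 485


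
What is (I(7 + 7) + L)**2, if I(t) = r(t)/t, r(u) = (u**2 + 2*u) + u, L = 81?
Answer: 9604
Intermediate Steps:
r(u) = u**2 + 3*u
I(t) = 3 + t (I(t) = (t*(3 + t))/t = 3 + t)
(I(7 + 7) + L)**2 = ((3 + (7 + 7)) + 81)**2 = ((3 + 14) + 81)**2 = (17 + 81)**2 = 98**2 = 9604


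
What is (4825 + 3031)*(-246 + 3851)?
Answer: 28320880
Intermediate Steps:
(4825 + 3031)*(-246 + 3851) = 7856*3605 = 28320880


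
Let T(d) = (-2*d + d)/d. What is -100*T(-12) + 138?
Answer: 238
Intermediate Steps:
T(d) = -1 (T(d) = (-d)/d = -1)
-100*T(-12) + 138 = -100*(-1) + 138 = 100 + 138 = 238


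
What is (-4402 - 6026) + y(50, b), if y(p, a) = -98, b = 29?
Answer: -10526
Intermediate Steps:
(-4402 - 6026) + y(50, b) = (-4402 - 6026) - 98 = -10428 - 98 = -10526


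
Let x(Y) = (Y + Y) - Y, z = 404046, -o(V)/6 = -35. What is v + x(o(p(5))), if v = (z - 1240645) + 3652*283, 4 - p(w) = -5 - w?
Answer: 197127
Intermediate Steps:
p(w) = 9 + w (p(w) = 4 - (-5 - w) = 4 + (5 + w) = 9 + w)
o(V) = 210 (o(V) = -6*(-35) = 210)
x(Y) = Y (x(Y) = 2*Y - Y = Y)
v = 196917 (v = (404046 - 1240645) + 3652*283 = -836599 + 1033516 = 196917)
v + x(o(p(5))) = 196917 + 210 = 197127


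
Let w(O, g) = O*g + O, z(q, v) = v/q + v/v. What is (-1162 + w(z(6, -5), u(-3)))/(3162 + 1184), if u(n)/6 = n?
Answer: -6989/26076 ≈ -0.26802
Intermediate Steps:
u(n) = 6*n
z(q, v) = 1 + v/q (z(q, v) = v/q + 1 = 1 + v/q)
w(O, g) = O + O*g
(-1162 + w(z(6, -5), u(-3)))/(3162 + 1184) = (-1162 + ((6 - 5)/6)*(1 + 6*(-3)))/(3162 + 1184) = (-1162 + ((⅙)*1)*(1 - 18))/4346 = (-1162 + (⅙)*(-17))*(1/4346) = (-1162 - 17/6)*(1/4346) = -6989/6*1/4346 = -6989/26076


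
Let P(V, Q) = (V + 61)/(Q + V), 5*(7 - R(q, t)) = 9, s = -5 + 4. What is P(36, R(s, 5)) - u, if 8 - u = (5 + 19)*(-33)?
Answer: -164315/206 ≈ -797.65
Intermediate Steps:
s = -1
R(q, t) = 26/5 (R(q, t) = 7 - 1/5*9 = 7 - 9/5 = 26/5)
u = 800 (u = 8 - (5 + 19)*(-33) = 8 - 24*(-33) = 8 - 1*(-792) = 8 + 792 = 800)
P(V, Q) = (61 + V)/(Q + V)
P(36, R(s, 5)) - u = (61 + 36)/(26/5 + 36) - 1*800 = 97/(206/5) - 800 = (5/206)*97 - 800 = 485/206 - 800 = -164315/206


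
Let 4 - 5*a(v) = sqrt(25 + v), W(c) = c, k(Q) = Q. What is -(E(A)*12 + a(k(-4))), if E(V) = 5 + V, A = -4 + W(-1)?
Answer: -4/5 + sqrt(21)/5 ≈ 0.11652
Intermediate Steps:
A = -5 (A = -4 - 1 = -5)
a(v) = 4/5 - sqrt(25 + v)/5
-(E(A)*12 + a(k(-4))) = -((5 - 5)*12 + (4/5 - sqrt(25 - 4)/5)) = -(0*12 + (4/5 - sqrt(21)/5)) = -(0 + (4/5 - sqrt(21)/5)) = -(4/5 - sqrt(21)/5) = -4/5 + sqrt(21)/5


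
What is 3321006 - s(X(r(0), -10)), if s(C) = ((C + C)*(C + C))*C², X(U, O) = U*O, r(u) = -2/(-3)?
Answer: 268361486/81 ≈ 3.3131e+6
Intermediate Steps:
r(u) = ⅔ (r(u) = -2*(-⅓) = ⅔)
X(U, O) = O*U
s(C) = 4*C⁴ (s(C) = ((2*C)*(2*C))*C² = (4*C²)*C² = 4*C⁴)
3321006 - s(X(r(0), -10)) = 3321006 - 4*(-10*⅔)⁴ = 3321006 - 4*(-20/3)⁴ = 3321006 - 4*160000/81 = 3321006 - 1*640000/81 = 3321006 - 640000/81 = 268361486/81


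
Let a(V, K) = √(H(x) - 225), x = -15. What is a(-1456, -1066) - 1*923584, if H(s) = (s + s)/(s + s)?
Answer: -923584 + 4*I*√14 ≈ -9.2358e+5 + 14.967*I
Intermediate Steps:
H(s) = 1 (H(s) = (2*s)/((2*s)) = (2*s)*(1/(2*s)) = 1)
a(V, K) = 4*I*√14 (a(V, K) = √(1 - 225) = √(-224) = 4*I*√14)
a(-1456, -1066) - 1*923584 = 4*I*√14 - 1*923584 = 4*I*√14 - 923584 = -923584 + 4*I*√14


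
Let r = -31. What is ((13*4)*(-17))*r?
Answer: 27404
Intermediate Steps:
((13*4)*(-17))*r = ((13*4)*(-17))*(-31) = (52*(-17))*(-31) = -884*(-31) = 27404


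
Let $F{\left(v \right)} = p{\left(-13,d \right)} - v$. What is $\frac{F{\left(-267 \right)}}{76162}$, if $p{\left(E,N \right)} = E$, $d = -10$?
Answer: $\frac{127}{38081} \approx 0.003335$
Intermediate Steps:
$F{\left(v \right)} = -13 - v$
$\frac{F{\left(-267 \right)}}{76162} = \frac{-13 - -267}{76162} = \left(-13 + 267\right) \frac{1}{76162} = 254 \cdot \frac{1}{76162} = \frac{127}{38081}$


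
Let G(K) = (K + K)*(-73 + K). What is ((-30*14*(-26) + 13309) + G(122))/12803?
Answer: 36185/12803 ≈ 2.8263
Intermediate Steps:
G(K) = 2*K*(-73 + K) (G(K) = (2*K)*(-73 + K) = 2*K*(-73 + K))
((-30*14*(-26) + 13309) + G(122))/12803 = ((-30*14*(-26) + 13309) + 2*122*(-73 + 122))/12803 = ((-420*(-26) + 13309) + 2*122*49)*(1/12803) = ((10920 + 13309) + 11956)*(1/12803) = (24229 + 11956)*(1/12803) = 36185*(1/12803) = 36185/12803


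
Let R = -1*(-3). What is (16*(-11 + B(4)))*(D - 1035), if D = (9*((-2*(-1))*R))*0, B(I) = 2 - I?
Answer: 215280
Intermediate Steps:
R = 3
D = 0 (D = (9*(-2*(-1)*3))*0 = (9*(2*3))*0 = (9*6)*0 = 54*0 = 0)
(16*(-11 + B(4)))*(D - 1035) = (16*(-11 + (2 - 1*4)))*(0 - 1035) = (16*(-11 + (2 - 4)))*(-1035) = (16*(-11 - 2))*(-1035) = (16*(-13))*(-1035) = -208*(-1035) = 215280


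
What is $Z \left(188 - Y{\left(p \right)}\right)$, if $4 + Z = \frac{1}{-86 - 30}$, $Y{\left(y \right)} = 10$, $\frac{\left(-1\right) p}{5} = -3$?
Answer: $- \frac{41385}{58} \approx -713.53$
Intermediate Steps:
$p = 15$ ($p = \left(-5\right) \left(-3\right) = 15$)
$Z = - \frac{465}{116}$ ($Z = -4 + \frac{1}{-86 - 30} = -4 + \frac{1}{-116} = -4 - \frac{1}{116} = - \frac{465}{116} \approx -4.0086$)
$Z \left(188 - Y{\left(p \right)}\right) = - \frac{465 \left(188 - 10\right)}{116} = \left(- \frac{465}{116}\right) 178 = - \frac{41385}{58}$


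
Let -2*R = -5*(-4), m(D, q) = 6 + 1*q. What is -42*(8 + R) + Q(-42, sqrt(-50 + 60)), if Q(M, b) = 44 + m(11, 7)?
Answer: 141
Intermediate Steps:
m(D, q) = 6 + q
R = -10 (R = -(-5)*(-4)/2 = -1/2*20 = -10)
Q(M, b) = 57 (Q(M, b) = 44 + (6 + 7) = 44 + 13 = 57)
-42*(8 + R) + Q(-42, sqrt(-50 + 60)) = -42*(8 - 10) + 57 = -42*(-2) + 57 = 84 + 57 = 141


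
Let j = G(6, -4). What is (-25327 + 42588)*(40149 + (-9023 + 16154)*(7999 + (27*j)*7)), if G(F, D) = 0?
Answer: 985275451698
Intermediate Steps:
j = 0
(-25327 + 42588)*(40149 + (-9023 + 16154)*(7999 + (27*j)*7)) = (-25327 + 42588)*(40149 + (-9023 + 16154)*(7999 + (27*0)*7)) = 17261*(40149 + 7131*(7999 + 0*7)) = 17261*(40149 + 7131*(7999 + 0)) = 17261*(40149 + 7131*7999) = 17261*(40149 + 57040869) = 17261*57081018 = 985275451698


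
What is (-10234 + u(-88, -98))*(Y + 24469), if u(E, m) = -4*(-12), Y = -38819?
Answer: 146169100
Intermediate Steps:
u(E, m) = 48
(-10234 + u(-88, -98))*(Y + 24469) = (-10234 + 48)*(-38819 + 24469) = -10186*(-14350) = 146169100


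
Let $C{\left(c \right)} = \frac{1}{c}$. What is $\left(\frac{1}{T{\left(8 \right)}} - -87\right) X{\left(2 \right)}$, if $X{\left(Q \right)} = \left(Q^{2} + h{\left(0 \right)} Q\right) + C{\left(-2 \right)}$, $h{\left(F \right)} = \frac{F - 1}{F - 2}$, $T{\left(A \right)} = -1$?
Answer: $387$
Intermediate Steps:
$h{\left(F \right)} = \frac{-1 + F}{-2 + F}$
$X{\left(Q \right)} = - \frac{1}{2} + Q^{2} + \frac{Q}{2}$ ($X{\left(Q \right)} = \left(Q^{2} + \frac{-1 + 0}{-2 + 0} Q\right) + \frac{1}{-2} = \left(Q^{2} + \frac{1}{-2} \left(-1\right) Q\right) - \frac{1}{2} = \left(Q^{2} + \left(- \frac{1}{2}\right) \left(-1\right) Q\right) - \frac{1}{2} = \left(Q^{2} + \frac{Q}{2}\right) - \frac{1}{2} = - \frac{1}{2} + Q^{2} + \frac{Q}{2}$)
$\left(\frac{1}{T{\left(8 \right)}} - -87\right) X{\left(2 \right)} = \left(\frac{1}{-1} - -87\right) \left(- \frac{1}{2} + 2^{2} + \frac{1}{2} \cdot 2\right) = \left(-1 + 87\right) \left(- \frac{1}{2} + 4 + 1\right) = 86 \cdot \frac{9}{2} = 387$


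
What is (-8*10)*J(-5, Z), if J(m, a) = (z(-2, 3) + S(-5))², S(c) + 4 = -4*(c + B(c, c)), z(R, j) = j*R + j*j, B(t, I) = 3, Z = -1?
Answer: -3920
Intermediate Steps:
z(R, j) = j² + R*j (z(R, j) = R*j + j² = j² + R*j)
S(c) = -16 - 4*c (S(c) = -4 - 4*(c + 3) = -4 - 4*(3 + c) = -4 + (-12 - 4*c) = -16 - 4*c)
J(m, a) = 49 (J(m, a) = (3*(-2 + 3) + (-16 - 4*(-5)))² = (3*1 + (-16 + 20))² = (3 + 4)² = 7² = 49)
(-8*10)*J(-5, Z) = -8*10*49 = -80*49 = -3920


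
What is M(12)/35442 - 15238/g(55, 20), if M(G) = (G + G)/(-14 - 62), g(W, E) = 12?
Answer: -285034411/224466 ≈ -1269.8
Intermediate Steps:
M(G) = -G/38 (M(G) = (2*G)/(-76) = (2*G)*(-1/76) = -G/38)
M(12)/35442 - 15238/g(55, 20) = -1/38*12/35442 - 15238/12 = -6/19*1/35442 - 15238*1/12 = -1/112233 - 7619/6 = -285034411/224466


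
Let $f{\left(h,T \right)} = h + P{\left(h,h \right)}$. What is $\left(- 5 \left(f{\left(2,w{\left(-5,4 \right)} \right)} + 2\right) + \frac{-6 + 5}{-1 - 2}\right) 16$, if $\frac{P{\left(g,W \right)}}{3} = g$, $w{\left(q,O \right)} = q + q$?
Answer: $- \frac{2384}{3} \approx -794.67$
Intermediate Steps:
$w{\left(q,O \right)} = 2 q$
$P{\left(g,W \right)} = 3 g$
$f{\left(h,T \right)} = 4 h$ ($f{\left(h,T \right)} = h + 3 h = 4 h$)
$\left(- 5 \left(f{\left(2,w{\left(-5,4 \right)} \right)} + 2\right) + \frac{-6 + 5}{-1 - 2}\right) 16 = \left(- 5 \left(4 \cdot 2 + 2\right) + \frac{-6 + 5}{-1 - 2}\right) 16 = \left(- 5 \left(8 + 2\right) - \frac{1}{-3}\right) 16 = \left(\left(-5\right) 10 - - \frac{1}{3}\right) 16 = \left(-50 + \frac{1}{3}\right) 16 = \left(- \frac{149}{3}\right) 16 = - \frac{2384}{3}$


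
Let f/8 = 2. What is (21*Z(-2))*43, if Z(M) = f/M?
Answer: -7224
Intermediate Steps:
f = 16 (f = 8*2 = 16)
Z(M) = 16/M
(21*Z(-2))*43 = (21*(16/(-2)))*43 = (21*(16*(-½)))*43 = (21*(-8))*43 = -168*43 = -7224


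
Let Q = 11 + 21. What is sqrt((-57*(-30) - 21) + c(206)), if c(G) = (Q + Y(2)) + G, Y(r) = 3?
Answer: sqrt(1930) ≈ 43.932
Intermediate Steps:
Q = 32
c(G) = 35 + G (c(G) = (32 + 3) + G = 35 + G)
sqrt((-57*(-30) - 21) + c(206)) = sqrt((-57*(-30) - 21) + (35 + 206)) = sqrt((1710 - 21) + 241) = sqrt(1689 + 241) = sqrt(1930)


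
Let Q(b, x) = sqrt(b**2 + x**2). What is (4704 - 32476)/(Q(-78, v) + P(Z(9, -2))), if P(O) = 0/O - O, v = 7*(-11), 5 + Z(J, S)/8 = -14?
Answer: -4221344/11091 + 27772*sqrt(12013)/11091 ≈ -106.16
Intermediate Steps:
Z(J, S) = -152 (Z(J, S) = -40 + 8*(-14) = -40 - 112 = -152)
v = -77
P(O) = -O (P(O) = 0 - O = -O)
(4704 - 32476)/(Q(-78, v) + P(Z(9, -2))) = (4704 - 32476)/(sqrt((-78)**2 + (-77)**2) - 1*(-152)) = -27772/(sqrt(6084 + 5929) + 152) = -27772/(sqrt(12013) + 152) = -27772/(152 + sqrt(12013))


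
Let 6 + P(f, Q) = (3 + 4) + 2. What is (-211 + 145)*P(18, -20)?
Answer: -198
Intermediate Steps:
P(f, Q) = 3 (P(f, Q) = -6 + ((3 + 4) + 2) = -6 + (7 + 2) = -6 + 9 = 3)
(-211 + 145)*P(18, -20) = (-211 + 145)*3 = -66*3 = -198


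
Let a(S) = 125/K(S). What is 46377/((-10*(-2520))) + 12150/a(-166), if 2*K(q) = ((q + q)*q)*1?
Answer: 7499646113/2800 ≈ 2.6784e+6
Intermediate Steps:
K(q) = q² (K(q) = (((q + q)*q)*1)/2 = (((2*q)*q)*1)/2 = ((2*q²)*1)/2 = (2*q²)/2 = q²)
a(S) = 125/S² (a(S) = 125/(S²) = 125/S²)
46377/((-10*(-2520))) + 12150/a(-166) = 46377/((-10*(-2520))) + 12150/((125/(-166)²)) = 46377/25200 + 12150/((125*(1/27556))) = 46377*(1/25200) + 12150/(125/27556) = 5153/2800 + 12150*(27556/125) = 5153/2800 + 13392216/5 = 7499646113/2800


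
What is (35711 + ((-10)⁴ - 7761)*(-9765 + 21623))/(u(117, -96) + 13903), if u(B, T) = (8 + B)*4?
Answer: 26585773/14403 ≈ 1845.8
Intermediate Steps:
u(B, T) = 32 + 4*B
(35711 + ((-10)⁴ - 7761)*(-9765 + 21623))/(u(117, -96) + 13903) = (35711 + ((-10)⁴ - 7761)*(-9765 + 21623))/((32 + 4*117) + 13903) = (35711 + (10000 - 7761)*11858)/((32 + 468) + 13903) = (35711 + 2239*11858)/(500 + 13903) = (35711 + 26550062)/14403 = 26585773*(1/14403) = 26585773/14403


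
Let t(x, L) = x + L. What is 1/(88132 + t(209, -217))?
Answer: 1/88124 ≈ 1.1348e-5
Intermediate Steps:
t(x, L) = L + x
1/(88132 + t(209, -217)) = 1/(88132 + (-217 + 209)) = 1/(88132 - 8) = 1/88124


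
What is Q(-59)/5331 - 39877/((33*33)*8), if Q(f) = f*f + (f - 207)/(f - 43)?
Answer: -344221847/87726936 ≈ -3.9238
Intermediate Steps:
Q(f) = f² + (-207 + f)/(-43 + f)
Q(-59)/5331 - 39877/((33*33)*8) = ((-207 - 59 + (-59)³ - 43*(-59)²)/(-43 - 59))/5331 - 39877/((33*33)*8) = ((-207 - 59 - 205379 - 43*3481)/(-102))*(1/5331) - 39877/(1089*8) = -(-207 - 59 - 205379 - 149683)/102*(1/5331) - 39877/8712 = -1/102*(-355328)*(1/5331) - 39877*1/8712 = (177664/51)*(1/5331) - 39877/8712 = 177664/271881 - 39877/8712 = -344221847/87726936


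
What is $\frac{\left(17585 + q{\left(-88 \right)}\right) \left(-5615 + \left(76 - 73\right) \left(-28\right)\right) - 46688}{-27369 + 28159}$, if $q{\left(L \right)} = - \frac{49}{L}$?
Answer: $- \frac{1764695263}{13904} \approx -1.2692 \cdot 10^{5}$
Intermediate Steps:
$\frac{\left(17585 + q{\left(-88 \right)}\right) \left(-5615 + \left(76 - 73\right) \left(-28\right)\right) - 46688}{-27369 + 28159} = \frac{\left(17585 - \frac{49}{-88}\right) \left(-5615 + \left(76 - 73\right) \left(-28\right)\right) - 46688}{-27369 + 28159} = \frac{\left(17585 - - \frac{49}{88}\right) \left(-5615 + 3 \left(-28\right)\right) - 46688}{790} = \left(\left(17585 + \frac{49}{88}\right) \left(-5615 - 84\right) - 46688\right) \frac{1}{790} = \left(\frac{1547529}{88} \left(-5699\right) - 46688\right) \frac{1}{790} = \left(- \frac{8819367771}{88} - 46688\right) \frac{1}{790} = \left(- \frac{8823476315}{88}\right) \frac{1}{790} = - \frac{1764695263}{13904}$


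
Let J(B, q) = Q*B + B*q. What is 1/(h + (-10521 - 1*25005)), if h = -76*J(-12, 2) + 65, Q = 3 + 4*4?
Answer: -1/16309 ≈ -6.1316e-5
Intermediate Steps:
Q = 19 (Q = 3 + 16 = 19)
J(B, q) = 19*B + B*q
h = 19217 (h = -(-912)*(19 + 2) + 65 = -(-912)*21 + 65 = -76*(-252) + 65 = 19152 + 65 = 19217)
1/(h + (-10521 - 1*25005)) = 1/(19217 + (-10521 - 1*25005)) = 1/(19217 + (-10521 - 25005)) = 1/(19217 - 35526) = 1/(-16309) = -1/16309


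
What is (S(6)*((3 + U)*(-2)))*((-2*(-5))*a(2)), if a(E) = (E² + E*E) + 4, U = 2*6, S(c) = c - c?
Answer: 0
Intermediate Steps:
S(c) = 0
U = 12
a(E) = 4 + 2*E² (a(E) = (E² + E²) + 4 = 2*E² + 4 = 4 + 2*E²)
(S(6)*((3 + U)*(-2)))*((-2*(-5))*a(2)) = (0*((3 + 12)*(-2)))*((-2*(-5))*(4 + 2*2²)) = (0*(15*(-2)))*(10*(4 + 2*4)) = (0*(-30))*(10*(4 + 8)) = 0*(10*12) = 0*120 = 0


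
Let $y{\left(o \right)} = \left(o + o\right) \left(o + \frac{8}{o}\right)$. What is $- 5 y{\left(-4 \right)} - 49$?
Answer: $-289$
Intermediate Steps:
$y{\left(o \right)} = 2 o \left(o + \frac{8}{o}\right)$
$- 5 y{\left(-4 \right)} - 49 = - 5 \left(16 + 2 \left(-4\right)^{2}\right) - 49 = - 5 \left(16 + 2 \cdot 16\right) - 49 = - 5 \left(16 + 32\right) - 49 = \left(-5\right) 48 - 49 = -240 - 49 = -289$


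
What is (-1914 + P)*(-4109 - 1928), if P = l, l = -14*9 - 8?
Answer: 12363776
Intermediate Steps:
l = -134 (l = -126 - 8 = -134)
P = -134
(-1914 + P)*(-4109 - 1928) = (-1914 - 134)*(-4109 - 1928) = -2048*(-6037) = 12363776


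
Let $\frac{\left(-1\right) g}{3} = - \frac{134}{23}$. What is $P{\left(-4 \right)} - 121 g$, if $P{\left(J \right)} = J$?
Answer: $- \frac{48734}{23} \approx -2118.9$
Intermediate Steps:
$g = \frac{402}{23}$ ($g = - 3 \left(- \frac{134}{23}\right) = - 3 \left(\left(-134\right) \frac{1}{23}\right) = \left(-3\right) \left(- \frac{134}{23}\right) = \frac{402}{23} \approx 17.478$)
$P{\left(-4 \right)} - 121 g = -4 - \frac{48642}{23} = - \frac{48734}{23}$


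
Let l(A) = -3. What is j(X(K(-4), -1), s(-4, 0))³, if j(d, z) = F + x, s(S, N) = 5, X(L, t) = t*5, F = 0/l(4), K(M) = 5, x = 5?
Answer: 125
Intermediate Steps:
F = 0 (F = 0/(-3) = 0*(-⅓) = 0)
X(L, t) = 5*t
j(d, z) = 5 (j(d, z) = 0 + 5 = 5)
j(X(K(-4), -1), s(-4, 0))³ = 5³ = 125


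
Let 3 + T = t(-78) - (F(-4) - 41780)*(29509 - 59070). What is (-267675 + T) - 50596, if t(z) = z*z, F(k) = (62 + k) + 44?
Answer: -1232355548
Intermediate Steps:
F(k) = 106 + k
t(z) = z²
T = -1232037277 (T = -3 + ((-78)² - ((106 - 4) - 41780)*(29509 - 59070)) = -3 + (6084 - (102 - 41780)*(-29561)) = -3 + (6084 - (-41678)*(-29561)) = -3 + (6084 - 1*1232043358) = -3 + (6084 - 1232043358) = -3 - 1232037274 = -1232037277)
(-267675 + T) - 50596 = (-267675 - 1232037277) - 50596 = -1232304952 - 50596 = -1232355548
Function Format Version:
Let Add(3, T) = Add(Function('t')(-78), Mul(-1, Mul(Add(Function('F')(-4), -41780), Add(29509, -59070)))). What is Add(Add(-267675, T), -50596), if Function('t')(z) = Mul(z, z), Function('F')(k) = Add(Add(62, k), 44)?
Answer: -1232355548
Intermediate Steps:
Function('F')(k) = Add(106, k)
Function('t')(z) = Pow(z, 2)
T = -1232037277 (T = Add(-3, Add(Pow(-78, 2), Mul(-1, Mul(Add(Add(106, -4), -41780), Add(29509, -59070))))) = Add(-3, Add(6084, Mul(-1, Mul(Add(102, -41780), -29561)))) = Add(-3, Add(6084, Mul(-1, Mul(-41678, -29561)))) = Add(-3, Add(6084, Mul(-1, 1232043358))) = Add(-3, Add(6084, -1232043358)) = Add(-3, -1232037274) = -1232037277)
Add(Add(-267675, T), -50596) = Add(Add(-267675, -1232037277), -50596) = Add(-1232304952, -50596) = -1232355548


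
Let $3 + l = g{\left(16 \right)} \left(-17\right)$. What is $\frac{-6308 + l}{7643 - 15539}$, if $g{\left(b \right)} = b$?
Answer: $\frac{6583}{7896} \approx 0.83371$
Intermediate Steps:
$l = -275$ ($l = -3 + 16 \left(-17\right) = -3 - 272 = -275$)
$\frac{-6308 + l}{7643 - 15539} = \frac{-6308 - 275}{7643 - 15539} = - \frac{6583}{7643 + \left(-15411 + \left(-7114 + 6986\right)\right)} = - \frac{6583}{7643 - 15539} = - \frac{6583}{-7896} = \left(-6583\right) \left(- \frac{1}{7896}\right) = \frac{6583}{7896}$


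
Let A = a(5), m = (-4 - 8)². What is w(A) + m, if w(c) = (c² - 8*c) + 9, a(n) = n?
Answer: 138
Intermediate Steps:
m = 144 (m = (-12)² = 144)
A = 5
w(c) = 9 + c² - 8*c
w(A) + m = (9 + 5² - 8*5) + 144 = (9 + 25 - 40) + 144 = -6 + 144 = 138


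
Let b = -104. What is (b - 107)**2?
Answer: 44521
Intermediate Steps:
(b - 107)**2 = (-104 - 107)**2 = (-211)**2 = 44521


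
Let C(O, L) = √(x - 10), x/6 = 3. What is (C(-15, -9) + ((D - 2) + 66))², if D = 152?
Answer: 46664 + 864*√2 ≈ 47886.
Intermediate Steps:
x = 18 (x = 6*3 = 18)
C(O, L) = 2*√2 (C(O, L) = √(18 - 10) = √8 = 2*√2)
(C(-15, -9) + ((D - 2) + 66))² = (2*√2 + ((152 - 2) + 66))² = (2*√2 + (150 + 66))² = (2*√2 + 216)² = (216 + 2*√2)²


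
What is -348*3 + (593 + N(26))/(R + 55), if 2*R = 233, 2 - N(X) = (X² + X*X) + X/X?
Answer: -359608/343 ≈ -1048.4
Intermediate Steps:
N(X) = 1 - 2*X² (N(X) = 2 - ((X² + X*X) + X/X) = 2 - ((X² + X²) + 1) = 2 - (2*X² + 1) = 2 - (1 + 2*X²) = 2 + (-1 - 2*X²) = 1 - 2*X²)
R = 233/2 (R = (½)*233 = 233/2 ≈ 116.50)
-348*3 + (593 + N(26))/(R + 55) = -348*3 + (593 + (1 - 2*26²))/(233/2 + 55) = -1044 + (593 + (1 - 2*676))/(343/2) = -1044 + (593 + (1 - 1352))*(2/343) = -1044 + (593 - 1351)*(2/343) = -1044 - 758*2/343 = -1044 - 1516/343 = -359608/343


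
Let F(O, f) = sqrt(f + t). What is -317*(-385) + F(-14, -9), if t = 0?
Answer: 122045 + 3*I ≈ 1.2205e+5 + 3.0*I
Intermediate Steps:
F(O, f) = sqrt(f) (F(O, f) = sqrt(f + 0) = sqrt(f))
-317*(-385) + F(-14, -9) = -317*(-385) + sqrt(-9) = 122045 + 3*I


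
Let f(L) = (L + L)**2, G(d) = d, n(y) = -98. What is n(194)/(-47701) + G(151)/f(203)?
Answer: 23356779/7862842036 ≈ 0.0029705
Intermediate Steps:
f(L) = 4*L**2 (f(L) = (2*L)**2 = 4*L**2)
n(194)/(-47701) + G(151)/f(203) = -98/(-47701) + 151/((4*203**2)) = -98*(-1/47701) + 151/((4*41209)) = 98/47701 + 151/164836 = 23356779/7862842036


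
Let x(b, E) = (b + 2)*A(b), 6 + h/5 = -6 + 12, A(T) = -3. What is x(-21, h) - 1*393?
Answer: -336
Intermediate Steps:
h = 0 (h = -30 + 5*(-6 + 12) = -30 + 5*6 = -30 + 30 = 0)
x(b, E) = -6 - 3*b (x(b, E) = (b + 2)*(-3) = (2 + b)*(-3) = -6 - 3*b)
x(-21, h) - 1*393 = (-6 - 3*(-21)) - 1*393 = (-6 + 63) - 393 = 57 - 393 = -336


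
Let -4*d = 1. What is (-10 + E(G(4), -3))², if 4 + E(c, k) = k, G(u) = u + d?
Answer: 289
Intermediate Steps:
d = -¼ (d = -¼*1 = -¼ ≈ -0.25000)
G(u) = -¼ + u (G(u) = u - ¼ = -¼ + u)
E(c, k) = -4 + k
(-10 + E(G(4), -3))² = (-10 + (-4 - 3))² = (-10 - 7)² = (-17)² = 289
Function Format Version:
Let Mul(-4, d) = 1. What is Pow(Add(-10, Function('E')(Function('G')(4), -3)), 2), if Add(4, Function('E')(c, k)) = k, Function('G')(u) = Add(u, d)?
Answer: 289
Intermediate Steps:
d = Rational(-1, 4) (d = Mul(Rational(-1, 4), 1) = Rational(-1, 4) ≈ -0.25000)
Function('G')(u) = Add(Rational(-1, 4), u) (Function('G')(u) = Add(u, Rational(-1, 4)) = Add(Rational(-1, 4), u))
Function('E')(c, k) = Add(-4, k)
Pow(Add(-10, Function('E')(Function('G')(4), -3)), 2) = Pow(Add(-10, Add(-4, -3)), 2) = Pow(Add(-10, -7), 2) = Pow(-17, 2) = 289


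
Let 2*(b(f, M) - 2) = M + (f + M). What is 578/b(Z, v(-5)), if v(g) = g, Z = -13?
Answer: -1156/19 ≈ -60.842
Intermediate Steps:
b(f, M) = 2 + M + f/2 (b(f, M) = 2 + (M + (f + M))/2 = 2 + (M + (M + f))/2 = 2 + (f + 2*M)/2 = 2 + (M + f/2) = 2 + M + f/2)
578/b(Z, v(-5)) = 578/(2 - 5 + (½)*(-13)) = 578/(2 - 5 - 13/2) = 578/(-19/2) = 578*(-2/19) = -1156/19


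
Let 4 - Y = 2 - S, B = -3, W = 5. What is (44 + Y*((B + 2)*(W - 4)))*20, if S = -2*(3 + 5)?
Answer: 1160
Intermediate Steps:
S = -16 (S = -2*8 = -16)
Y = -14 (Y = 4 - (2 - 1*(-16)) = 4 - (2 + 16) = 4 - 1*18 = 4 - 18 = -14)
(44 + Y*((B + 2)*(W - 4)))*20 = (44 - 14*(-3 + 2)*(5 - 4))*20 = (44 - (-14))*20 = (44 - 14*(-1))*20 = (44 + 14)*20 = 58*20 = 1160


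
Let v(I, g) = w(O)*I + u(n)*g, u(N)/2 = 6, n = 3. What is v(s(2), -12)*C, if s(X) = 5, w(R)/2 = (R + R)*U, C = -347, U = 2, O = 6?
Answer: -33312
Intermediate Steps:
w(R) = 8*R (w(R) = 2*((R + R)*2) = 2*((2*R)*2) = 2*(4*R) = 8*R)
u(N) = 12 (u(N) = 2*6 = 12)
v(I, g) = 12*g + 48*I (v(I, g) = (8*6)*I + 12*g = 48*I + 12*g = 12*g + 48*I)
v(s(2), -12)*C = (12*(-12) + 48*5)*(-347) = (-144 + 240)*(-347) = 96*(-347) = -33312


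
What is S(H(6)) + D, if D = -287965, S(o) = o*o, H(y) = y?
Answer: -287929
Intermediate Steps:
S(o) = o²
S(H(6)) + D = 6² - 287965 = 36 - 287965 = -287929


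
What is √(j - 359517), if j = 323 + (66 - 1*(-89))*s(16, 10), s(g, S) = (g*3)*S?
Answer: I*√284794 ≈ 533.66*I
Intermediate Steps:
s(g, S) = 3*S*g (s(g, S) = (3*g)*S = 3*S*g)
j = 74723 (j = 323 + (66 - 1*(-89))*(3*10*16) = 323 + (66 + 89)*480 = 323 + 155*480 = 323 + 74400 = 74723)
√(j - 359517) = √(74723 - 359517) = √(-284794) = I*√284794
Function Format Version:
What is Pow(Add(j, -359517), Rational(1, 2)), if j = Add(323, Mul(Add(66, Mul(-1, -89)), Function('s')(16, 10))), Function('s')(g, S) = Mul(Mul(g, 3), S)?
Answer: Mul(I, Pow(284794, Rational(1, 2))) ≈ Mul(533.66, I)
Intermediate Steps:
Function('s')(g, S) = Mul(3, S, g) (Function('s')(g, S) = Mul(Mul(3, g), S) = Mul(3, S, g))
j = 74723 (j = Add(323, Mul(Add(66, Mul(-1, -89)), Mul(3, 10, 16))) = Add(323, Mul(Add(66, 89), 480)) = Add(323, Mul(155, 480)) = Add(323, 74400) = 74723)
Pow(Add(j, -359517), Rational(1, 2)) = Pow(Add(74723, -359517), Rational(1, 2)) = Pow(-284794, Rational(1, 2)) = Mul(I, Pow(284794, Rational(1, 2)))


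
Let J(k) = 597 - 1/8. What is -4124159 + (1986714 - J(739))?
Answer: -17104335/8 ≈ -2.1380e+6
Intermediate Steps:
J(k) = 4775/8 (J(k) = 597 - 1*⅛ = 597 - ⅛ = 4775/8)
-4124159 + (1986714 - J(739)) = -4124159 + (1986714 - 1*4775/8) = -4124159 + (1986714 - 4775/8) = -4124159 + 15888937/8 = -17104335/8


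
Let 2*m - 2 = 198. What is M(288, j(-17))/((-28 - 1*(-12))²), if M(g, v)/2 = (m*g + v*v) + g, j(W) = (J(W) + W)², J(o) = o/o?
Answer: 2957/4 ≈ 739.25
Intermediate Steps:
m = 100 (m = 1 + (½)*198 = 1 + 99 = 100)
J(o) = 1
j(W) = (1 + W)²
M(g, v) = 2*v² + 202*g (M(g, v) = 2*((100*g + v*v) + g) = 2*((100*g + v²) + g) = 2*((v² + 100*g) + g) = 2*(v² + 101*g) = 2*v² + 202*g)
M(288, j(-17))/((-28 - 1*(-12))²) = (2*((1 - 17)²)² + 202*288)/((-28 - 1*(-12))²) = (2*((-16)²)² + 58176)/((-28 + 12)²) = (2*256² + 58176)/((-16)²) = (2*65536 + 58176)/256 = (131072 + 58176)*(1/256) = 189248*(1/256) = 2957/4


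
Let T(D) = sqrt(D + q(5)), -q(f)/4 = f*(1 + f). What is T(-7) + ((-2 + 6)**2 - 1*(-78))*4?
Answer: 376 + I*sqrt(127) ≈ 376.0 + 11.269*I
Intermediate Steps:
q(f) = -4*f*(1 + f)
T(D) = sqrt(-120 + D) (T(D) = sqrt(D - 4*5*(1 + 5)) = sqrt(D - 4*5*6) = sqrt(D - 120) = sqrt(-120 + D))
T(-7) + ((-2 + 6)**2 - 1*(-78))*4 = sqrt(-120 - 7) + ((-2 + 6)**2 - 1*(-78))*4 = sqrt(-127) + (4**2 + 78)*4 = I*sqrt(127) + (16 + 78)*4 = I*sqrt(127) + 94*4 = I*sqrt(127) + 376 = 376 + I*sqrt(127)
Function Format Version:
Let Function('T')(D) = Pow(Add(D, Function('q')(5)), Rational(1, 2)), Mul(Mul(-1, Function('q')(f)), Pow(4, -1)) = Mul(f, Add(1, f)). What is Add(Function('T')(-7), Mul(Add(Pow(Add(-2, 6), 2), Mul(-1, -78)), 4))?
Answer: Add(376, Mul(I, Pow(127, Rational(1, 2)))) ≈ Add(376.00, Mul(11.269, I))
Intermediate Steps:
Function('q')(f) = Mul(-4, f, Add(1, f)) (Function('q')(f) = Mul(-4, Mul(f, Add(1, f))) = Mul(-4, f, Add(1, f)))
Function('T')(D) = Pow(Add(-120, D), Rational(1, 2)) (Function('T')(D) = Pow(Add(D, Mul(-4, 5, Add(1, 5))), Rational(1, 2)) = Pow(Add(D, Mul(-4, 5, 6)), Rational(1, 2)) = Pow(Add(D, -120), Rational(1, 2)) = Pow(Add(-120, D), Rational(1, 2)))
Add(Function('T')(-7), Mul(Add(Pow(Add(-2, 6), 2), Mul(-1, -78)), 4)) = Add(Pow(Add(-120, -7), Rational(1, 2)), Mul(Add(Pow(Add(-2, 6), 2), Mul(-1, -78)), 4)) = Add(Pow(-127, Rational(1, 2)), Mul(Add(Pow(4, 2), 78), 4)) = Add(Mul(I, Pow(127, Rational(1, 2))), Mul(Add(16, 78), 4)) = Add(Mul(I, Pow(127, Rational(1, 2))), Mul(94, 4)) = Add(Mul(I, Pow(127, Rational(1, 2))), 376) = Add(376, Mul(I, Pow(127, Rational(1, 2))))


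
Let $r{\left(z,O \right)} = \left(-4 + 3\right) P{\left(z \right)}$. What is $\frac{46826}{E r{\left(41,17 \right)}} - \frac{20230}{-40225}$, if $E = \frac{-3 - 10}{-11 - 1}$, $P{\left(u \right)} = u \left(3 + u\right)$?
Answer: $- \frac{85109524}{3628295} \approx -23.457$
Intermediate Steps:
$r{\left(z,O \right)} = - z \left(3 + z\right)$ ($r{\left(z,O \right)} = \left(-4 + 3\right) z \left(3 + z\right) = - z \left(3 + z\right)$)
$E = \frac{13}{12}$ ($E = - \frac{13}{-12} = \left(-13\right) \left(- \frac{1}{12}\right) = \frac{13}{12} \approx 1.0833$)
$\frac{46826}{E r{\left(41,17 \right)}} - \frac{20230}{-40225} = \frac{46826}{\frac{13}{12} \left(\left(-1\right) 41 \left(3 + 41\right)\right)} - \frac{20230}{-40225} = \frac{46826}{\frac{13}{12} \left(\left(-1\right) 41 \cdot 44\right)} - - \frac{4046}{8045} = \frac{46826}{\frac{13}{12} \left(-1804\right)} + \frac{4046}{8045} = \frac{46826}{- \frac{5863}{3}} + \frac{4046}{8045} = 46826 \left(- \frac{3}{5863}\right) + \frac{4046}{8045} = - \frac{10806}{451} + \frac{4046}{8045} = - \frac{85109524}{3628295}$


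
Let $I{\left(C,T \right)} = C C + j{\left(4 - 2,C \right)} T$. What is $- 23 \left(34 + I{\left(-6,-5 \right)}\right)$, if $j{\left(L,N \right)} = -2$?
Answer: $-1840$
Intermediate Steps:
$I{\left(C,T \right)} = C^{2} - 2 T$ ($I{\left(C,T \right)} = C C - 2 T = C^{2} - 2 T$)
$- 23 \left(34 + I{\left(-6,-5 \right)}\right) = - 23 \left(34 - \left(-10 - \left(-6\right)^{2}\right)\right) = - 23 \left(34 + \left(36 + 10\right)\right) = - 23 \left(34 + 46\right) = \left(-23\right) 80 = -1840$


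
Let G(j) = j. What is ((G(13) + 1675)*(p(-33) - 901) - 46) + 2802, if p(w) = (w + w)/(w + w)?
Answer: -1516444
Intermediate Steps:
p(w) = 1 (p(w) = (2*w)/((2*w)) = (2*w)*(1/(2*w)) = 1)
((G(13) + 1675)*(p(-33) - 901) - 46) + 2802 = ((13 + 1675)*(1 - 901) - 46) + 2802 = (1688*(-900) - 46) + 2802 = (-1519200 - 46) + 2802 = -1519246 + 2802 = -1516444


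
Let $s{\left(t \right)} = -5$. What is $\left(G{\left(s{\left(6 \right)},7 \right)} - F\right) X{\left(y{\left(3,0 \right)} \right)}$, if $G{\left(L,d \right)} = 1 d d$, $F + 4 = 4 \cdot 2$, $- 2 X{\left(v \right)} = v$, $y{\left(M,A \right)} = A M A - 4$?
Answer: $90$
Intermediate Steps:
$y{\left(M,A \right)} = -4 + M A^{2}$ ($y{\left(M,A \right)} = M A^{2} - 4 = -4 + M A^{2}$)
$X{\left(v \right)} = - \frac{v}{2}$
$F = 4$ ($F = -4 + 4 \cdot 2 = -4 + 8 = 4$)
$G{\left(L,d \right)} = d^{2}$ ($G{\left(L,d \right)} = d d = d^{2}$)
$\left(G{\left(s{\left(6 \right)},7 \right)} - F\right) X{\left(y{\left(3,0 \right)} \right)} = \left(7^{2} - 4\right) \left(- \frac{-4 + 3 \cdot 0^{2}}{2}\right) = \left(49 - 4\right) \left(- \frac{-4 + 3 \cdot 0}{2}\right) = 45 \left(- \frac{-4 + 0}{2}\right) = 45 \left(\left(- \frac{1}{2}\right) \left(-4\right)\right) = 45 \cdot 2 = 90$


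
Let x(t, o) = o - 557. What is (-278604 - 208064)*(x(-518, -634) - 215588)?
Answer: 105499402372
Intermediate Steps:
x(t, o) = -557 + o
(-278604 - 208064)*(x(-518, -634) - 215588) = (-278604 - 208064)*((-557 - 634) - 215588) = -486668*(-1191 - 215588) = -486668*(-216779) = 105499402372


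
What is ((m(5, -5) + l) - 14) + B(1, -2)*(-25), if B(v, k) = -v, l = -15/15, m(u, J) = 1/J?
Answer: 49/5 ≈ 9.8000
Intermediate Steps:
l = -1 (l = -15*1/15 = -1)
((m(5, -5) + l) - 14) + B(1, -2)*(-25) = ((1/(-5) - 1) - 14) - 1*1*(-25) = ((-⅕ - 1) - 14) - 1*(-25) = (-6/5 - 14) + 25 = -76/5 + 25 = 49/5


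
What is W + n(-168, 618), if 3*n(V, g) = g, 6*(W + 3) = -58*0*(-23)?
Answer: 203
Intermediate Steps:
W = -3 (W = -3 + (-58*0*(-23))/6 = -3 + (0*(-23))/6 = -3 + (1/6)*0 = -3 + 0 = -3)
n(V, g) = g/3
W + n(-168, 618) = -3 + (1/3)*618 = -3 + 206 = 203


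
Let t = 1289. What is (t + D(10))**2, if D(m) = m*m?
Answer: 1929321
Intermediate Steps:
D(m) = m**2
(t + D(10))**2 = (1289 + 10**2)**2 = (1289 + 100)**2 = 1389**2 = 1929321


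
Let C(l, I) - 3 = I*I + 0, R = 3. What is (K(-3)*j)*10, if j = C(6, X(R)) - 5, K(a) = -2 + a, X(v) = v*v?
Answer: -3950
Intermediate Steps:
X(v) = v²
C(l, I) = 3 + I² (C(l, I) = 3 + (I*I + 0) = 3 + (I² + 0) = 3 + I²)
j = 79 (j = (3 + (3²)²) - 5 = (3 + 9²) - 5 = (3 + 81) - 5 = 84 - 5 = 79)
(K(-3)*j)*10 = ((-2 - 3)*79)*10 = -5*79*10 = -395*10 = -3950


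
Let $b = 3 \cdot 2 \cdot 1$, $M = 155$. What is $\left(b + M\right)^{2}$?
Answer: $25921$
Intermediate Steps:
$b = 6$ ($b = 6 \cdot 1 = 6$)
$\left(b + M\right)^{2} = \left(6 + 155\right)^{2} = 161^{2} = 25921$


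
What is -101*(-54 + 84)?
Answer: -3030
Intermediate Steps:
-101*(-54 + 84) = -101*30 = -3030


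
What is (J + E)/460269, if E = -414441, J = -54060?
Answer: -156167/153423 ≈ -1.0179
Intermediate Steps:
(J + E)/460269 = (-54060 - 414441)/460269 = -468501*1/460269 = -156167/153423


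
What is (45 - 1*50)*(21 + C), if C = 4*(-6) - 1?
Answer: 20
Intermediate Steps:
C = -25 (C = -24 - 1 = -25)
(45 - 1*50)*(21 + C) = (45 - 1*50)*(21 - 25) = (45 - 50)*(-4) = -5*(-4) = 20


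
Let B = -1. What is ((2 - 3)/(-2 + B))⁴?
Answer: 1/81 ≈ 0.012346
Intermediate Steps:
((2 - 3)/(-2 + B))⁴ = ((2 - 3)/(-2 - 1))⁴ = (-1/(-3))⁴ = (-1*(-⅓))⁴ = (⅓)⁴ = 1/81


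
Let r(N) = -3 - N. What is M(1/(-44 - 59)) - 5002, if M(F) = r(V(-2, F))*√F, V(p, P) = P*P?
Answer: -5002 - 31828*I*√103/1092727 ≈ -5002.0 - 0.29561*I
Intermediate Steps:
V(p, P) = P²
M(F) = √F*(-3 - F²) (M(F) = (-3 - F²)*√F = √F*(-3 - F²))
M(1/(-44 - 59)) - 5002 = √(1/(-44 - 59))*(-3 - (1/(-44 - 59))²) - 5002 = √(1/(-103))*(-3 - (1/(-103))²) - 5002 = √(-1/103)*(-3 - (-1/103)²) - 5002 = (I*√103/103)*(-3 - 1*1/10609) - 5002 = (I*√103/103)*(-3 - 1/10609) - 5002 = (I*√103/103)*(-31828/10609) - 5002 = -31828*I*√103/1092727 - 5002 = -5002 - 31828*I*√103/1092727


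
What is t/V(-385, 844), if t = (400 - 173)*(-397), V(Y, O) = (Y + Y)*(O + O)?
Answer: 90119/1299760 ≈ 0.069335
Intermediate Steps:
V(Y, O) = 4*O*Y (V(Y, O) = (2*Y)*(2*O) = 4*O*Y)
t = -90119 (t = 227*(-397) = -90119)
t/V(-385, 844) = -90119/(4*844*(-385)) = -90119/(-1299760) = -90119*(-1/1299760) = 90119/1299760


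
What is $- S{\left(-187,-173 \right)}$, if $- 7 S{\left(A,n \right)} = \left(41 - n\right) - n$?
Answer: $\frac{387}{7} \approx 55.286$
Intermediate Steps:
$S{\left(A,n \right)} = - \frac{41}{7} + \frac{2 n}{7}$ ($S{\left(A,n \right)} = - \frac{\left(41 - n\right) - n}{7} = - \frac{41 - 2 n}{7} = - \frac{41}{7} + \frac{2 n}{7}$)
$- S{\left(-187,-173 \right)} = - (- \frac{41}{7} + \frac{2}{7} \left(-173\right)) = - (- \frac{41}{7} - \frac{346}{7}) = \left(-1\right) \left(- \frac{387}{7}\right) = \frac{387}{7}$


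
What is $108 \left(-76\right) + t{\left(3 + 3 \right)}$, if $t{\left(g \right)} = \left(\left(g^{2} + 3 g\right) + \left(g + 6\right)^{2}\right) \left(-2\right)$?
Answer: $-8604$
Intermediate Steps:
$t{\left(g \right)} = - 6 g - 2 g^{2} - 2 \left(6 + g\right)^{2}$ ($t{\left(g \right)} = \left(\left(g^{2} + 3 g\right) + \left(6 + g\right)^{2}\right) \left(-2\right) = \left(g^{2} + \left(6 + g\right)^{2} + 3 g\right) \left(-2\right) = - 6 g - 2 g^{2} - 2 \left(6 + g\right)^{2}$)
$108 \left(-76\right) + t{\left(3 + 3 \right)} = 108 \left(-76\right) - \left(72 + 4 \left(3 + 3\right)^{2} + 30 \left(3 + 3\right)\right) = -8208 - \left(252 + 144\right) = -8208 - 396 = -8604$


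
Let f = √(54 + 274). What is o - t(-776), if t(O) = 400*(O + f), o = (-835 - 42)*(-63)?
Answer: 365651 - 800*√82 ≈ 3.5841e+5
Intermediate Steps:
f = 2*√82 (f = √328 = 2*√82 ≈ 18.111)
o = 55251 (o = -877*(-63) = 55251)
t(O) = 400*O + 800*√82 (t(O) = 400*(O + 2*√82) = 400*O + 800*√82)
o - t(-776) = 55251 - (400*(-776) + 800*√82) = 55251 - (-310400 + 800*√82) = 55251 + (310400 - 800*√82) = 365651 - 800*√82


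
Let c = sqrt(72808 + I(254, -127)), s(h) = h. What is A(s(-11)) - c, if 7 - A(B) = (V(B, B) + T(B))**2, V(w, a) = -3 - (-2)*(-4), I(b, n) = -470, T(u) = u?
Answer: -477 - sqrt(72338) ≈ -745.96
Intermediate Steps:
V(w, a) = -11 (V(w, a) = -3 - 1*8 = -3 - 8 = -11)
c = sqrt(72338) (c = sqrt(72808 - 470) = sqrt(72338) ≈ 268.96)
A(B) = 7 - (-11 + B)**2
A(s(-11)) - c = (7 - (-11 - 11)**2) - sqrt(72338) = (7 - 1*(-22)**2) - sqrt(72338) = (7 - 1*484) - sqrt(72338) = (7 - 484) - sqrt(72338) = -477 - sqrt(72338)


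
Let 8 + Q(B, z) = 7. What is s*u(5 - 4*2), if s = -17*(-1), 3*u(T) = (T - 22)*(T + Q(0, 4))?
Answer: 1700/3 ≈ 566.67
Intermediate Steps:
Q(B, z) = -1 (Q(B, z) = -8 + 7 = -1)
u(T) = (-1 + T)*(-22 + T)/3 (u(T) = ((T - 22)*(T - 1))/3 = ((-22 + T)*(-1 + T))/3 = ((-1 + T)*(-22 + T))/3 = (-1 + T)*(-22 + T)/3)
s = 17
s*u(5 - 4*2) = 17*(22/3 - 23*(5 - 4*2)/3 + (5 - 4*2)²/3) = 17*(22/3 - 23*(5 - 8)/3 + (5 - 8)²/3) = 17*(22/3 - 23/3*(-3) + (⅓)*(-3)²) = 17*(22/3 + 23 + (⅓)*9) = 17*(22/3 + 23 + 3) = 17*(100/3) = 1700/3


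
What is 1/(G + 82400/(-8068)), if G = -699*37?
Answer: -2017/52186271 ≈ -3.8650e-5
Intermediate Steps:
G = -25863
1/(G + 82400/(-8068)) = 1/(-25863 + 82400/(-8068)) = 1/(-25863 + 82400*(-1/8068)) = 1/(-25863 - 20600/2017) = 1/(-52186271/2017) = -2017/52186271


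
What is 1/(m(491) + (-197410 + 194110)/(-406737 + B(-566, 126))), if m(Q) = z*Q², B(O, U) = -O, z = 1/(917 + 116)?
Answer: 419574643/97923519751 ≈ 0.0042847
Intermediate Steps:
z = 1/1033 ≈ 0.00096805
m(Q) = Q²/1033
1/(m(491) + (-197410 + 194110)/(-406737 + B(-566, 126))) = 1/((1/1033)*491² + (-197410 + 194110)/(-406737 - 1*(-566))) = 1/((1/1033)*241081 - 3300/(-406737 + 566)) = 1/(241081/1033 - 3300/(-406171)) = 1/(241081/1033 - 3300*(-1/406171)) = 1/(241081/1033 + 3300/406171) = 1/(97923519751/419574643) = 419574643/97923519751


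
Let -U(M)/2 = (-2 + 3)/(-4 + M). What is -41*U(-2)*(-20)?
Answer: 820/3 ≈ 273.33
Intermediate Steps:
U(M) = -2/(-4 + M) (U(M) = -2*(-2 + 3)/(-4 + M) = -2/(-4 + M))
-41*U(-2)*(-20) = -(-82)/(-4 - 2)*(-20) = -(-82)/(-6)*(-20) = -(-82)*(-1)/6*(-20) = -41*1/3*(-20) = -41/3*(-20) = 820/3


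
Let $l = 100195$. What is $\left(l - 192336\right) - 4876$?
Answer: $-97017$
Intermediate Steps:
$\left(l - 192336\right) - 4876 = \left(100195 - 192336\right) - 4876 = -92141 - 4876 = -97017$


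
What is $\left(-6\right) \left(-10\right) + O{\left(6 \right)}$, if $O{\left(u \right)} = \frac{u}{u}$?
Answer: $61$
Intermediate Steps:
$O{\left(u \right)} = 1$
$\left(-6\right) \left(-10\right) + O{\left(6 \right)} = \left(-6\right) \left(-10\right) + 1 = 60 + 1 = 61$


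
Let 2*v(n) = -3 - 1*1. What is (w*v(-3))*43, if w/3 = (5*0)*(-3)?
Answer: 0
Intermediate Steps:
v(n) = -2 (v(n) = (-3 - 1*1)/2 = (-3 - 1)/2 = (1/2)*(-4) = -2)
w = 0 (w = 3*((5*0)*(-3)) = 3*(0*(-3)) = 3*0 = 0)
(w*v(-3))*43 = (0*(-2))*43 = 0*43 = 0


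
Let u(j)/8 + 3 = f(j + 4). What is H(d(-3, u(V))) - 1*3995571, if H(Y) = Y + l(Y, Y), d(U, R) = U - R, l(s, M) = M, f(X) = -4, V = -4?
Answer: -3995465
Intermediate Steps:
u(j) = -56 (u(j) = -24 + 8*(-4) = -24 - 32 = -56)
H(Y) = 2*Y (H(Y) = Y + Y = 2*Y)
H(d(-3, u(V))) - 1*3995571 = 2*(-3 - 1*(-56)) - 1*3995571 = 2*(-3 + 56) - 3995571 = 2*53 - 3995571 = 106 - 3995571 = -3995465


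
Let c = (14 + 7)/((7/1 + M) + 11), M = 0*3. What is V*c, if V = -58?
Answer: -203/3 ≈ -67.667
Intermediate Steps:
M = 0
c = 7/6 (c = (14 + 7)/((7/1 + 0) + 11) = 21/((7*1 + 0) + 11) = 21/((7 + 0) + 11) = 21/(7 + 11) = 21/18 = 21*(1/18) = 7/6 ≈ 1.1667)
V*c = -58*7/6 = -203/3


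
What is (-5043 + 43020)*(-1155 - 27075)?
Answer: -1072090710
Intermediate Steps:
(-5043 + 43020)*(-1155 - 27075) = 37977*(-28230) = -1072090710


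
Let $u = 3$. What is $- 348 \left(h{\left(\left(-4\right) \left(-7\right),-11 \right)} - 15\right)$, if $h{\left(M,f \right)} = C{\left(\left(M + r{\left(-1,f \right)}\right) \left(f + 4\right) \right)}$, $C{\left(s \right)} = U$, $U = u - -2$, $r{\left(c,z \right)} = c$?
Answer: $3480$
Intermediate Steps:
$U = 5$ ($U = 3 - -2 = 3 + 2 = 5$)
$C{\left(s \right)} = 5$
$h{\left(M,f \right)} = 5$
$- 348 \left(h{\left(\left(-4\right) \left(-7\right),-11 \right)} - 15\right) = - 348 \left(5 - 15\right) = \left(-348\right) \left(-10\right) = 3480$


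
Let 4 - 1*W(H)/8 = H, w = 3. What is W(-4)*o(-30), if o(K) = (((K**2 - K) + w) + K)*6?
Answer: 346752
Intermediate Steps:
W(H) = 32 - 8*H
o(K) = 18 + 6*K**2 (o(K) = (((K**2 - K) + 3) + K)*6 = ((3 + K**2 - K) + K)*6 = (3 + K**2)*6 = 18 + 6*K**2)
W(-4)*o(-30) = (32 - 8*(-4))*(18 + 6*(-30)**2) = (32 + 32)*(18 + 6*900) = 64*(18 + 5400) = 64*5418 = 346752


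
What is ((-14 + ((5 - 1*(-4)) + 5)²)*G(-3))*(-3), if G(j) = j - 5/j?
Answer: 728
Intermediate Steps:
((-14 + ((5 - 1*(-4)) + 5)²)*G(-3))*(-3) = ((-14 + ((5 - 1*(-4)) + 5)²)*(-3 - 5/(-3)))*(-3) = ((-14 + ((5 + 4) + 5)²)*(-3 - 5*(-⅓)))*(-3) = ((-14 + (9 + 5)²)*(-3 + 5/3))*(-3) = ((-14 + 14²)*(-4/3))*(-3) = ((-14 + 196)*(-4/3))*(-3) = (182*(-4/3))*(-3) = -728/3*(-3) = 728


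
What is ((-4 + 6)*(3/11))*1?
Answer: 6/11 ≈ 0.54545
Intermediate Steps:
((-4 + 6)*(3/11))*1 = (2*(3*(1/11)))*1 = (2*(3/11))*1 = (6/11)*1 = 6/11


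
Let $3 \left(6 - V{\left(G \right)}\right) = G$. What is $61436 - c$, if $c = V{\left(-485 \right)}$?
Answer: $\frac{183805}{3} \approx 61268.0$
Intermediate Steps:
$V{\left(G \right)} = 6 - \frac{G}{3}$
$c = \frac{503}{3}$ ($c = 6 - - \frac{485}{3} = 6 + \frac{485}{3} = \frac{503}{3} \approx 167.67$)
$61436 - c = 61436 - \frac{503}{3} = \frac{183805}{3}$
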